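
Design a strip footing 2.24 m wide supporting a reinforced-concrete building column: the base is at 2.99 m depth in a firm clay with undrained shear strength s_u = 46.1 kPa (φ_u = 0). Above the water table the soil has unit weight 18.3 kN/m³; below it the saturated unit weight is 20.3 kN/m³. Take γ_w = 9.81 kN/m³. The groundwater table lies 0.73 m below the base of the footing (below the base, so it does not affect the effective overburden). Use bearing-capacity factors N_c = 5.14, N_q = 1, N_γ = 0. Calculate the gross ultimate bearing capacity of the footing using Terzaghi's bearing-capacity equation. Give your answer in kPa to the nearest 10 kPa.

Overburden at base level: q = 18.3 × 2.99 = 54.717 kPa.
Cohesion term c·N_c = 46.1 × 5.14 = 236.95 kPa; surcharge term q·N_q = 54.717 × 1 = 54.717 kPa.
q_ult = 236.95 + 54.717 = 291.67 kPa.

q_ult ≈ 290 kPa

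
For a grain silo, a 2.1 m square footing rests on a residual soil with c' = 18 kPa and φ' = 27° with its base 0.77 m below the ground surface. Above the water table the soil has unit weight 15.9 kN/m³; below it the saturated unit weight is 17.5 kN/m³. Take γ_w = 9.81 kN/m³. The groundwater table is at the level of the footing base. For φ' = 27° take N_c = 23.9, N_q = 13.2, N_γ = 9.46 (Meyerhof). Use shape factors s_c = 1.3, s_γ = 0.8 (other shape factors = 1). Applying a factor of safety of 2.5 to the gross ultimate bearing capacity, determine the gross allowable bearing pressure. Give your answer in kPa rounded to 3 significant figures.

Overburden at base level: q = 15.9 × 0.77 = 12.243 kPa.
Below the base the soil is submerged, so the ½γBN_γ term uses γ' = 17.5 − 9.81 = 7.69 kN/m³.
Cohesion term c·N_c·s_c = 18 × 23.9 × 1.3 = 559.26 kPa; surcharge term q·N_q = 12.243 × 13.2 = 161.61 kPa; self-weight term 0.5·γ·B·N_γ·s_γ = 0.5 × 7.69 × 2.1 × 9.46 × 0.8 = 61.108 kPa.
q_ult = 559.26 + 161.61 + 61.108 = 781.98 kPa.
q_all = q_ult / FS = 781.98 / 2.5 = 312.79 kPa.

q_all ≈ 313 kPa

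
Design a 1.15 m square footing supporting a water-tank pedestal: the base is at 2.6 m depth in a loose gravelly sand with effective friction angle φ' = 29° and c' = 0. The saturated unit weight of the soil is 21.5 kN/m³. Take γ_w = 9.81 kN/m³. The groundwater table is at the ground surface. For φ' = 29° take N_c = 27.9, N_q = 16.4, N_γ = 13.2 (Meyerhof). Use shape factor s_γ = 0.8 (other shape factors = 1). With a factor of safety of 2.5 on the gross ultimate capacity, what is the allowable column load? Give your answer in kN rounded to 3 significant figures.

P_all ≈ 301 kN

Water table at ground surface, so effective unit weight γ' = 21.5 − 9.81 = 11.69 kN/m³ is used throughout; overburden q = 11.69 × 2.6 = 30.394 kPa; the same γ' applies in the ½γBN_γ term.
Surcharge term q·N_q = 30.394 × 16.4 = 498.46 kPa; self-weight term 0.5·γ·B·N_γ·s_γ = 0.5 × 11.69 × 1.15 × 13.2 × 0.8 = 70.982 kPa.
q_ult = 498.46 + 70.982 = 569.44 kPa.
Gross allowable pressure q_all = 569.44 / 2.5 = 227.78 kPa.
Footing area = 1.3225 m², so allowable column load = 227.78 × 1.3225 = 301.24 kN.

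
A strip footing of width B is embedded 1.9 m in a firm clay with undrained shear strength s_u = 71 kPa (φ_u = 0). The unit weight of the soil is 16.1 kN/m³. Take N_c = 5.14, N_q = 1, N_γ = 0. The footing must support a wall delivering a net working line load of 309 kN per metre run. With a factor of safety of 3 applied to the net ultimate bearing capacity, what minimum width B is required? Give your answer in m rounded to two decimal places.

q = γ·D_f = 16.1 × 1.9 = 30.59 kPa.
c·N_c = 71 × 5.14 = 364.94 kPa
q·N_q = 30.59 × 1 = 30.59 kPa
q_ult = 364.94 + 30.59 = 395.53 kPa.
For φ = 0 the ½γBN_γ term vanishes, so q_ult is independent of B. q_net = 395.53 − 30.59 = 364.94 kPa; q_all(net) = 364.94/3 = 121.65 kPa.
Required width B = w / q_all(net) = 309 / 121.65 = 2.54 m.

B = 2.54 m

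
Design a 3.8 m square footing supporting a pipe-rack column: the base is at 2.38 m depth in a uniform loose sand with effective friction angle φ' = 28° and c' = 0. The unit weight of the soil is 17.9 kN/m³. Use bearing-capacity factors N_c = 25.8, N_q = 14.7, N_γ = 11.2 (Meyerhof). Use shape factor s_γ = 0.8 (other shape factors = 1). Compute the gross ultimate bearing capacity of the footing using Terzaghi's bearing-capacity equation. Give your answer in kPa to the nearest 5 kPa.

q_ult ≈ 930 kPa

Overburden at base level: q = 17.9 × 2.38 = 42.602 kPa.
Surcharge term q·N_q = 42.602 × 14.7 = 626.25 kPa; self-weight term 0.5·γ·B·N_γ·s_γ = 0.5 × 17.9 × 3.8 × 11.2 × 0.8 = 304.73 kPa.
q_ult = 626.25 + 304.73 = 930.98 kPa.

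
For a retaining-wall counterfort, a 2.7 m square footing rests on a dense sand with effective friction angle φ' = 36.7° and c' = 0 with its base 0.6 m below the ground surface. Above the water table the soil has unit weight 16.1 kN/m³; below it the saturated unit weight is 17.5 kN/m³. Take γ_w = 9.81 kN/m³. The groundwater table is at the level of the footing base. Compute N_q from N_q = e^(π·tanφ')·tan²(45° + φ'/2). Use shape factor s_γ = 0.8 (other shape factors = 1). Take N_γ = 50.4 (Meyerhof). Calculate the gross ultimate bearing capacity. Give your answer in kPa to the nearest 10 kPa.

q_ult ≈ 820 kPa

tan36.7° = 0.7454, so N_q = e^(π×0.7454)·tan²(63.35°) = 10.399 × 3.97 = 41.29.
Overburden at base level: q = 16.1 × 0.6 = 9.66 kPa.
Below the base the soil is submerged, so the ½γBN_γ term uses γ' = 17.5 − 9.81 = 7.69 kN/m³.
Surcharge term q·N_q = 9.66 × 41.288 = 398.84 kPa; self-weight term 0.5·γ·B·N_γ·s_γ = 0.5 × 7.69 × 2.7 × 50.4 × 0.8 = 418.58 kPa.
q_ult = 398.84 + 418.58 = 817.42 kPa.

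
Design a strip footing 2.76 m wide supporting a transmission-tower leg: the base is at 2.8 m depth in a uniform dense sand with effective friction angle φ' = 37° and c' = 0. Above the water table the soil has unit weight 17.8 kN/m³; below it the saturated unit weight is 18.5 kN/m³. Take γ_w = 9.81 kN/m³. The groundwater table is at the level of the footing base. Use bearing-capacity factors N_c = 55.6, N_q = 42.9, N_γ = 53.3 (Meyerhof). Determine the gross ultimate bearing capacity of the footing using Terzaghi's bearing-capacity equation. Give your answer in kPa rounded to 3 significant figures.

Effective surcharge at the founding depth q = γ·D_f = 17.8 × 2.8 = 49.84 kPa.
The water table coincides with the base, so in the self-weight term γ → γ' = 8.69 kN/m³.
q_ult = q·N_q + 0.5·γ·B·N_γ
     = 49.84 × 42.9 + 0.5 × 8.69 × 2.76 × 53.3
     = 2138.1 + 639.18 = 2777.3 kPa.

q_ult ≈ 2780 kPa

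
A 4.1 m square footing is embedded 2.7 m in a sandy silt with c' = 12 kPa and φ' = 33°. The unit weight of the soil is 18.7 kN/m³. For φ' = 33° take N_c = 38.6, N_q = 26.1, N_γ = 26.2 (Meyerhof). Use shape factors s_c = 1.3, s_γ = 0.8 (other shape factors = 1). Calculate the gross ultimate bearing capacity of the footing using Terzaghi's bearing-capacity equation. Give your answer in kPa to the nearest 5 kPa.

q_ult ≈ 2725 kPa

Overburden at base level: q = 18.7 × 2.7 = 50.49 kPa.
Cohesion term c·N_c·s_c = 12 × 38.6 × 1.3 = 602.16 kPa; surcharge term q·N_q = 50.49 × 26.1 = 1317.8 kPa; self-weight term 0.5·γ·B·N_γ·s_γ = 0.5 × 18.7 × 4.1 × 26.2 × 0.8 = 803.5 kPa.
q_ult = 602.16 + 1317.8 + 803.5 = 2723.5 kPa.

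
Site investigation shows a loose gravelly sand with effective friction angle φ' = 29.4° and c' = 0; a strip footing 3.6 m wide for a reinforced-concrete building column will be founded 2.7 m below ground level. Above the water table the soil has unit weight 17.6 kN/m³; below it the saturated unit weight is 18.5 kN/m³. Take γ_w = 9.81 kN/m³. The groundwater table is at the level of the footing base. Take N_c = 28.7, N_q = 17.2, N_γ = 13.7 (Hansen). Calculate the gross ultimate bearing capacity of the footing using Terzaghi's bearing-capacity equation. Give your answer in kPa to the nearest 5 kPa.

q_ult ≈ 1030 kPa

q = γ·D_f = 17.6 × 2.7 = 47.52 kPa.
For the ½γBN_γ term take γ' = 18.5 − 9.81 = 8.69 kN/m³ (soil below base is submerged).
q·N_q = 47.52 × 17.2 = 817.34 kPa
0.5·γ·B·N_γ = 0.5 × 8.69 × 3.6 × 13.7 = 214.3 kPa
q_ult = 817.34 + 214.3 = 1031.6 kPa.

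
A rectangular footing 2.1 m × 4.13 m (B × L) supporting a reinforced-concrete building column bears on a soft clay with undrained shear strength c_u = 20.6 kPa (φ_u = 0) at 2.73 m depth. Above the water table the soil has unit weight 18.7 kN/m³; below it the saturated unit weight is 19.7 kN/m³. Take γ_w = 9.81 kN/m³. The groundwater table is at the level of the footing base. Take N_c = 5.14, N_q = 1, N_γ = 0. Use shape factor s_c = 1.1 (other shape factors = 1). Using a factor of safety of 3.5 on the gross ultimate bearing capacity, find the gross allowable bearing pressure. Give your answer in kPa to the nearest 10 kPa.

Effective surcharge at the founding depth q = γ·D_f = 18.7 × 2.73 = 51.051 kPa.
q_ult = c·N_c·s_c + q·N_q
     = 20.6 × 5.14 × 1.1 + 51.051 × 1
     = 116.47 + 51.051 = 167.52 kPa.
q_all = 167.52 / 3.5 = 47.864 kPa.

q_all ≈ 50 kPa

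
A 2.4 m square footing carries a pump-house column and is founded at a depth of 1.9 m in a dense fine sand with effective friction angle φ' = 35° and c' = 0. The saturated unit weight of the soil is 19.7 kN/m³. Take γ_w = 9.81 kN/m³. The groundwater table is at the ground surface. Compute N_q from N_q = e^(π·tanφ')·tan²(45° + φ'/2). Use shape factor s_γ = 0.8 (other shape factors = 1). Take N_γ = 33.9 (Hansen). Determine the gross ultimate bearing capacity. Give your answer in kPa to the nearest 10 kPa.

q_ult ≈ 950 kPa

tan35° = 0.7002, so N_q = e^(π×0.7002)·tan²(62.5°) = 9.023 × 3.69 = 33.3.
Water table at ground surface, so effective unit weight γ' = 19.7 − 9.81 = 9.89 kN/m³ is used throughout; overburden q = 9.89 × 1.9 = 18.791 kPa; the same γ' applies in the ½γBN_γ term.
Surcharge term q·N_q = 18.791 × 33.296 = 625.67 kPa; self-weight term 0.5·γ·B·N_γ·s_γ = 0.5 × 9.89 × 2.4 × 33.9 × 0.8 = 321.86 kPa.
q_ult = 625.67 + 321.86 = 947.53 kPa.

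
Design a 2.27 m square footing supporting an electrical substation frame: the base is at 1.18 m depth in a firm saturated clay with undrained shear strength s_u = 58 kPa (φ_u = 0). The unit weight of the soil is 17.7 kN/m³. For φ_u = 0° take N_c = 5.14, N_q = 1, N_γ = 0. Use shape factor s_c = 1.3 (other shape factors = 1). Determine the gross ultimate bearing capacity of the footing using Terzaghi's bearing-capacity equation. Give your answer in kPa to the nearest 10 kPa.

q = γ·D_f = 17.7 × 1.18 = 20.886 kPa.
c·N_c·s_c = 58 × 5.14 × 1.3 = 387.56 kPa
q·N_q = 20.886 × 1 = 20.886 kPa
q_ult = 387.56 + 20.886 = 408.44 kPa.

q_ult ≈ 410 kPa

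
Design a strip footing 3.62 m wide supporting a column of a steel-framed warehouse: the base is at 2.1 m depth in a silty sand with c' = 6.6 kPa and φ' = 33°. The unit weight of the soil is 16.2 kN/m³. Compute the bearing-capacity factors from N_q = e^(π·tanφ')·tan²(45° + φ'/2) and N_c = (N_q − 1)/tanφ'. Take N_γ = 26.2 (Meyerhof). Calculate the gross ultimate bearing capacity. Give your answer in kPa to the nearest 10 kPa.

q_ult ≈ 1910 kPa

tan33° = 0.6494, so N_q = e^(π×0.6494)·tan²(61.5°) = 7.692 × 3.392 = 26.09.
N_c = (26.09 − 1)/tan33° = 38.64.
Overburden at base level: q = 16.2 × 2.1 = 34.02 kPa.
Cohesion term c·N_c = 6.6 × 38.638 = 255.01 kPa; surcharge term q·N_q = 34.02 × 26.092 = 887.65 kPa; self-weight term 0.5·γ·B·N_γ = 0.5 × 16.2 × 3.62 × 26.2 = 768.24 kPa.
q_ult = 255.01 + 887.65 + 768.24 = 1910.9 kPa.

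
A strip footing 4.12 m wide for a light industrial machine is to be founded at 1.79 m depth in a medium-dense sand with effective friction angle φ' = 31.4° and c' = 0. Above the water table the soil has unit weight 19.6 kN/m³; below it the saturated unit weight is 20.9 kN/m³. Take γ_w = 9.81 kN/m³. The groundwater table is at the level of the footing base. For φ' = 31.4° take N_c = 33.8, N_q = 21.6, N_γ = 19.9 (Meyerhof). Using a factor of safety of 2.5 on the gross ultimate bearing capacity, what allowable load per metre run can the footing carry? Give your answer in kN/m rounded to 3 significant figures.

≈ 2000 kN/m

Overburden at base level: q = 19.6 × 1.79 = 35.084 kPa.
Below the base the soil is submerged, so the ½γBN_γ term uses γ' = 20.9 − 9.81 = 11.09 kN/m³.
Surcharge term q·N_q = 35.084 × 21.6 = 757.81 kPa; self-weight term 0.5·γ·B·N_γ = 0.5 × 11.09 × 4.12 × 19.9 = 454.62 kPa.
q_ult = 757.81 + 454.62 = 1212.4 kPa.
Gross allowable pressure q_all = 1212.4 / 2.5 = 484.98 kPa.
Allowable wall load = q_all × B = 484.98 × 4.12 = 1998.1 kN per metre run.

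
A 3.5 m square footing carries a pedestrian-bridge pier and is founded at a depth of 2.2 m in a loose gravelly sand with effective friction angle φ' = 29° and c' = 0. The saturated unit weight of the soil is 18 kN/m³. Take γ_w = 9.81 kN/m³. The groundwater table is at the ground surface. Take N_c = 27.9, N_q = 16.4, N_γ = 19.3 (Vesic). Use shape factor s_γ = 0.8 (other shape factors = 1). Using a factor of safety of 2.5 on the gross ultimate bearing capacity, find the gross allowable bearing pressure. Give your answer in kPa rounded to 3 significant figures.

With the water table at the surface the whole profile is submerged: γ' = 18 − 9.81 = 8.19 kN/m³, so q = γ'·D_f = 18.018 kPa; the same γ' applies in the ½γBN_γ term.
q_ult = q·N_q + 0.5·γ·B·N_γ·s_γ
     = 18.018 × 16.4 + 0.5 × 8.19 × 3.5 × 19.3 × 0.8
     = 295.5 + 221.29 = 516.79 kPa.
q_all = 516.79 / 2.5 = 206.72 kPa.

q_all ≈ 207 kPa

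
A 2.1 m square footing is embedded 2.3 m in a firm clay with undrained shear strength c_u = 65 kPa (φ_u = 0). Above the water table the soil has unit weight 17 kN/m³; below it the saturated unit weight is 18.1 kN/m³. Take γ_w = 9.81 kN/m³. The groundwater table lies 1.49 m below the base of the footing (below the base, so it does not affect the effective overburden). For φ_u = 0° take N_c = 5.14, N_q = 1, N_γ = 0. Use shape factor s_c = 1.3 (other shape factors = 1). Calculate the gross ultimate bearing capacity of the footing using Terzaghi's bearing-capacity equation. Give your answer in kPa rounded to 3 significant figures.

q_ult ≈ 473 kPa

Overburden at base level: q = 17 × 2.3 = 39.1 kPa.
Cohesion term c·N_c·s_c = 65 × 5.14 × 1.3 = 434.33 kPa; surcharge term q·N_q = 39.1 × 1 = 39.1 kPa.
q_ult = 434.33 + 39.1 = 473.43 kPa.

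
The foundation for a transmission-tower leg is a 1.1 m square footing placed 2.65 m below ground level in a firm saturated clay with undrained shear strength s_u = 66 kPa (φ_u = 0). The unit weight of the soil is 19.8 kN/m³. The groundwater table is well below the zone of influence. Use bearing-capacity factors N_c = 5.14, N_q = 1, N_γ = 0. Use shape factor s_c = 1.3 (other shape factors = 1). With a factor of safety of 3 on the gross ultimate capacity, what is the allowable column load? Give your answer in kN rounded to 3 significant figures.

P_all ≈ 199 kN

q = γ·D_f = 19.8 × 2.65 = 52.47 kPa.
c·N_c·s_c = 66 × 5.14 × 1.3 = 441.01 kPa
q·N_q = 52.47 × 1 = 52.47 kPa
q_ult = 441.01 + 52.47 = 493.48 kPa.
Gross allowable pressure q_all = 493.48 / 3 = 164.49 kPa.
Footing area = 1.21 m², so allowable column load = 164.49 × 1.21 = 199.04 kN.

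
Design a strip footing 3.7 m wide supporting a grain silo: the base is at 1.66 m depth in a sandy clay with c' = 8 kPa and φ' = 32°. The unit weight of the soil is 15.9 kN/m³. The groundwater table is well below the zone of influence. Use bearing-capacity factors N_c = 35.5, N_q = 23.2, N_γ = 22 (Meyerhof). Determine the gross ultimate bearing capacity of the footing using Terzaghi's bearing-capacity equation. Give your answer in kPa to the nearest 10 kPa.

Effective surcharge at the founding depth q = γ·D_f = 15.9 × 1.66 = 26.394 kPa.
q_ult = c·N_c + q·N_q + 0.5·γ·B·N_γ
     = 8 × 35.5 + 26.394 × 23.2 + 0.5 × 15.9 × 3.7 × 22
     = 284 + 612.34 + 647.13 = 1543.5 kPa.

q_ult ≈ 1540 kPa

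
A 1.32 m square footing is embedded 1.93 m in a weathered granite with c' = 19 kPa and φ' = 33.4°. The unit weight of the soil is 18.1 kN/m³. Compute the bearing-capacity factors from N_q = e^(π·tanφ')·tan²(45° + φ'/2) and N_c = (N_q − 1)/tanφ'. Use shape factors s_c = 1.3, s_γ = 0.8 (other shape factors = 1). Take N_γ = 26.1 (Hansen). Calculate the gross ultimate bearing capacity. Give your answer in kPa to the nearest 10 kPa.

tan33.4° = 0.6594, so N_q = e^(π×0.6594)·tan²(61.7°) = 7.937 × 3.449 = 27.38.
N_c = (27.38 − 1)/tan33.4° = 40.
Effective surcharge at the founding depth q = γ·D_f = 18.1 × 1.93 = 34.933 kPa.
q_ult = c·N_c·s_c + q·N_q + 0.5·γ·B·N_γ·s_γ
     = 19 × 40 × 1.3 + 34.933 × 27.375 + 0.5 × 18.1 × 1.32 × 26.1 × 0.8
     = 988.01 + 956.3 + 249.43 = 2193.7 kPa.

q_ult ≈ 2190 kPa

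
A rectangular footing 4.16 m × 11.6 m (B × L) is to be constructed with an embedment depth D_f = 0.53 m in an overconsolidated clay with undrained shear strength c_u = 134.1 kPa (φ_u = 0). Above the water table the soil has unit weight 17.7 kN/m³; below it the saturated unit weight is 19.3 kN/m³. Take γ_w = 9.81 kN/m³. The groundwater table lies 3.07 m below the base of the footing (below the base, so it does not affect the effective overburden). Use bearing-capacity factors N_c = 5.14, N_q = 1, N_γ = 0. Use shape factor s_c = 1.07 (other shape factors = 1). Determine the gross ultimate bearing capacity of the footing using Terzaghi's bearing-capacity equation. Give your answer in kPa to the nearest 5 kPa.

Effective surcharge at the founding depth q = γ·D_f = 17.7 × 0.53 = 9.381 kPa.
q_ult = c·N_c·s_c + q·N_q
     = 134.1 × 5.14 × 1.07 + 9.381 × 1
     = 737.52 + 9.381 = 746.9 kPa.

q_ult ≈ 745 kPa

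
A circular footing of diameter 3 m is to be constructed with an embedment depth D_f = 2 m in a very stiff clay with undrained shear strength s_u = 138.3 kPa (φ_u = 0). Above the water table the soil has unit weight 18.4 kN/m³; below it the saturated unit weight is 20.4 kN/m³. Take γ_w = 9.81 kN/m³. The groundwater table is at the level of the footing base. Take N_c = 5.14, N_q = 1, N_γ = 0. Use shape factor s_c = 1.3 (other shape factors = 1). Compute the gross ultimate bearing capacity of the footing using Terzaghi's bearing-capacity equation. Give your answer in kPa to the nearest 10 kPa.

q = γ·D_f = 18.4 × 2 = 36.8 kPa.
c·N_c·s_c = 138.3 × 5.14 × 1.3 = 924.12 kPa
q·N_q = 36.8 × 1 = 36.8 kPa
q_ult = 924.12 + 36.8 = 960.92 kPa.

q_ult ≈ 960 kPa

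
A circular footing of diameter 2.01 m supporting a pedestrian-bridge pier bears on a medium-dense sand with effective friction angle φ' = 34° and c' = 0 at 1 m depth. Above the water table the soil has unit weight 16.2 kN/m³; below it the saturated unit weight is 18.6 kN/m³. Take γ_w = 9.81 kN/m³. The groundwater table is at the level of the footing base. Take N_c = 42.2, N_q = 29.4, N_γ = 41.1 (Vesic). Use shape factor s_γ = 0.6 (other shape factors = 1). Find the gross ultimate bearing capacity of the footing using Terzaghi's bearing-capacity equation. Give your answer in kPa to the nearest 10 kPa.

q_ult ≈ 690 kPa

Overburden at base level: q = 16.2 × 1 = 16.2 kPa.
Below the base the soil is submerged, so the ½γBN_γ term uses γ' = 18.6 − 9.81 = 8.79 kN/m³.
Surcharge term q·N_q = 16.2 × 29.4 = 476.28 kPa; self-weight term 0.5·γ·B·N_γ·s_γ = 0.5 × 8.79 × 2.01 × 41.1 × 0.6 = 217.85 kPa.
q_ult = 476.28 + 217.85 = 694.13 kPa.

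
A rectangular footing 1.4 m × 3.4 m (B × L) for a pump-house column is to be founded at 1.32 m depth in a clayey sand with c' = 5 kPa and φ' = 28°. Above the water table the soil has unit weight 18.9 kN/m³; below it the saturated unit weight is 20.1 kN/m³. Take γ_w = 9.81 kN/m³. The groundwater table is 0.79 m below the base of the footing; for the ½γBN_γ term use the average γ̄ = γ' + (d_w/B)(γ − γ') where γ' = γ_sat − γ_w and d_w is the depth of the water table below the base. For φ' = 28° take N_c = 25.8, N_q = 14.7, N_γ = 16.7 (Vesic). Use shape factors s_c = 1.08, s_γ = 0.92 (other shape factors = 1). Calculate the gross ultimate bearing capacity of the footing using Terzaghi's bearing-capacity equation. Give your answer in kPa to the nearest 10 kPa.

Overburden at base level: q = 18.9 × 1.32 = 24.948 kPa.
The water table is 0.79 m below the base (< B = 1.4 m), so the ½γBN_γ term uses γ̄ = γ' + (d_w/B)(γ − γ') = 10.29 + (0.79/1.4)(18.9 − 10.29) = 15.149 kN/m³.
Cohesion term c·N_c·s_c = 5 × 25.8 × 1.08 = 139.32 kPa; surcharge term q·N_q = 24.948 × 14.7 = 366.74 kPa; self-weight term 0.5·γ·B·N_γ·s_γ = 0.5 × 15.149 × 1.4 × 16.7 × 0.92 = 162.92 kPa.
q_ult = 139.32 + 366.74 + 162.92 = 668.97 kPa.

q_ult ≈ 670 kPa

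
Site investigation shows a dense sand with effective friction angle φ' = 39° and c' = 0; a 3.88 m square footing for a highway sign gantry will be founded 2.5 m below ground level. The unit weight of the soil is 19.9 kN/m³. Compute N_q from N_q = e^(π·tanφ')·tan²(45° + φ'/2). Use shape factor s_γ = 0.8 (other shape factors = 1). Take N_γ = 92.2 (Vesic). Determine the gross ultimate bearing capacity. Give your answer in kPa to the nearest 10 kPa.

q_ult ≈ 5630 kPa

tan39° = 0.8098, so N_q = e^(π×0.8098)·tan²(64.5°) = 12.731 × 4.395 = 55.96.
Effective surcharge at the founding depth q = γ·D_f = 19.9 × 2.5 = 49.75 kPa.
q_ult = q·N_q + 0.5·γ·B·N_γ·s_γ
     = 49.75 × 55.957 + 0.5 × 19.9 × 3.88 × 92.2 × 0.8
     = 2783.9 + 2847.6 = 5631.5 kPa.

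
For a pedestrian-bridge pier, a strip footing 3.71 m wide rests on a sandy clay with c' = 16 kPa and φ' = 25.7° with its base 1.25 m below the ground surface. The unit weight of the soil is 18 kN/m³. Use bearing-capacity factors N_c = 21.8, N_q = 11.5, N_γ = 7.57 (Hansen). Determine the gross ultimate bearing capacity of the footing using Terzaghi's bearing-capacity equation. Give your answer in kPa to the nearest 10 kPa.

Effective surcharge at the founding depth q = γ·D_f = 18 × 1.25 = 22.5 kPa.
q_ult = c·N_c + q·N_q + 0.5·γ·B·N_γ
     = 16 × 21.8 + 22.5 × 11.5 + 0.5 × 18 × 3.71 × 7.57
     = 348.8 + 258.75 + 252.76 = 860.31 kPa.

q_ult ≈ 860 kPa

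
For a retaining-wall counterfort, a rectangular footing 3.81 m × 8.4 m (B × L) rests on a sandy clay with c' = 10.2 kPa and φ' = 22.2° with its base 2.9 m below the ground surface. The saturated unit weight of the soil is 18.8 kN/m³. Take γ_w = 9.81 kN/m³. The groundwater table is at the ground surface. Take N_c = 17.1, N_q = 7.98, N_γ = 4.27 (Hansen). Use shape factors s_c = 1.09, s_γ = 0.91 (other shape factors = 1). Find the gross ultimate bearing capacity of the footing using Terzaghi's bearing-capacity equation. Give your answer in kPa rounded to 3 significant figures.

q_ult ≈ 465 kPa

γ' = 18.8 − 9.81 = 8.99 kN/m³ (submerged throughout). q = 8.99 × 2.9 = 26.071 kPa; the same γ' applies in the ½γBN_γ term.
c·N_c·s_c = 10.2 × 17.1 × 1.09 = 190.12 kPa
q·N_q = 26.071 × 7.98 = 208.05 kPa
0.5·γ·B·N_γ·s_γ = 0.5 × 8.99 × 3.81 × 4.27 × 0.91 = 66.546 kPa
q_ult = 190.12 + 208.05 + 66.546 = 464.71 kPa.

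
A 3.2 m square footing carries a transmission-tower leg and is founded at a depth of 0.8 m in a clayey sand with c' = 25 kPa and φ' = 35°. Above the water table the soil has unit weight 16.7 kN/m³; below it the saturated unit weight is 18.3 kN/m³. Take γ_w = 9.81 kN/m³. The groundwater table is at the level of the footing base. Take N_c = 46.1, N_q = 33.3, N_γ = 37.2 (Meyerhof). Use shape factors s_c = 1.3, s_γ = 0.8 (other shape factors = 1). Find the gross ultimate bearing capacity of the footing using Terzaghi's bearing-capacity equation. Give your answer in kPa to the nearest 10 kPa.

Effective surcharge at the founding depth q = γ·D_f = 16.7 × 0.8 = 13.36 kPa.
The water table coincides with the base, so in the self-weight term γ → γ' = 8.49 kN/m³.
q_ult = c·N_c·s_c + q·N_q + 0.5·γ·B·N_γ·s_γ
     = 25 × 46.1 × 1.3 + 13.36 × 33.3 + 0.5 × 8.49 × 3.2 × 37.2 × 0.8
     = 1498.2 + 444.89 + 404.26 = 2347.4 kPa.

q_ult ≈ 2350 kPa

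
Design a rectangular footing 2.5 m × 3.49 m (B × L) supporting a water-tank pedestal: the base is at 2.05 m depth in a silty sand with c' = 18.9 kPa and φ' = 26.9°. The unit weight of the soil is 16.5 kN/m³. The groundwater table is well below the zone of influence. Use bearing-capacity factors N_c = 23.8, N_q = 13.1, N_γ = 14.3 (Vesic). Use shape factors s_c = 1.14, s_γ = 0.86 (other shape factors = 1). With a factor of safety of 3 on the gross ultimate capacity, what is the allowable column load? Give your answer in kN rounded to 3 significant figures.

P_all ≈ 3520 kN

Effective surcharge at the founding depth q = γ·D_f = 16.5 × 2.05 = 33.825 kPa.
q_ult = c·N_c·s_c + q·N_q + 0.5·γ·B·N_γ·s_γ
     = 18.9 × 23.8 × 1.14 + 33.825 × 13.1 + 0.5 × 16.5 × 2.5 × 14.3 × 0.86
     = 512.79 + 443.11 + 253.65 = 1209.5 kPa.
Gross allowable pressure q_all = 1209.5 / 3 = 403.18 kPa.
Footing area = 8.725 m², so allowable column load = 403.18 × 8.725 = 3517.8 kN.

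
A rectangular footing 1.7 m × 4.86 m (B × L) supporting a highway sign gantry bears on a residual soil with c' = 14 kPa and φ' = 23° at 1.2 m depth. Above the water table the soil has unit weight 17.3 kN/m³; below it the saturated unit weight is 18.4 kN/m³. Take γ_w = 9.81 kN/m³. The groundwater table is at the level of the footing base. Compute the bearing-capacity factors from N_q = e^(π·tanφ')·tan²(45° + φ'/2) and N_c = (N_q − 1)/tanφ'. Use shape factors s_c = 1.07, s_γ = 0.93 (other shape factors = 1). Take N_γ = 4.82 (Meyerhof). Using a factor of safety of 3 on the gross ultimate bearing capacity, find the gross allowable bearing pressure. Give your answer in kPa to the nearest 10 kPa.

N_q = e^(π·tan23°)·tan²(56.5°) = 8.66; N_c = (N_q − 1)/tanφ' = 18.05.
Effective surcharge at the founding depth q = γ·D_f = 17.3 × 1.2 = 20.76 kPa.
The water table coincides with the base, so in the self-weight term γ → γ' = 8.59 kN/m³.
q_ult = c·N_c·s_c + q·N_q + 0.5·γ·B·N_γ·s_γ
     = 14 × 18.049 × 1.07 + 20.76 × 8.6612 + 0.5 × 8.59 × 1.7 × 4.82 × 0.93
     = 270.37 + 179.81 + 32.73 = 482.9 kPa.
q_all = 482.9 / 3 = 160.97 kPa.

q_all ≈ 160 kPa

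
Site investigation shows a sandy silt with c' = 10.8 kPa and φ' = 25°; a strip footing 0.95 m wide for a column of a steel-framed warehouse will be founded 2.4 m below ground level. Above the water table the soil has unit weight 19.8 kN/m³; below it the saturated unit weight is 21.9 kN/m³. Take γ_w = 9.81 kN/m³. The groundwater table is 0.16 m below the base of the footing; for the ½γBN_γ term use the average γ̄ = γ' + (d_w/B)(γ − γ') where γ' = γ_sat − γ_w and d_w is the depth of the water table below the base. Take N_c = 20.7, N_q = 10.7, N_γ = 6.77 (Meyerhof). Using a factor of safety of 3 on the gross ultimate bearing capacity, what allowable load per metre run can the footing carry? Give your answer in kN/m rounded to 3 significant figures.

q = γ·D_f = 19.8 × 2.4 = 47.52 kPa.
γ' = 12.09 kN/m³; averaging over the depth B below the base, γ̄ = γ' + (d_w/B)(γ − γ') = 13.389 kN/m³.
c·N_c = 10.8 × 20.7 = 223.56 kPa
q·N_q = 47.52 × 10.7 = 508.46 kPa
0.5·γ·B·N_γ = 0.5 × 13.389 × 0.95 × 6.77 = 43.054 kPa
q_ult = 223.56 + 508.46 + 43.054 = 775.08 kPa.
Gross allowable pressure q_all = 775.08 / 3 = 258.36 kPa.
Allowable wall load = q_all × B = 258.36 × 0.95 = 245.44 kN per metre run.

≈ 245 kN/m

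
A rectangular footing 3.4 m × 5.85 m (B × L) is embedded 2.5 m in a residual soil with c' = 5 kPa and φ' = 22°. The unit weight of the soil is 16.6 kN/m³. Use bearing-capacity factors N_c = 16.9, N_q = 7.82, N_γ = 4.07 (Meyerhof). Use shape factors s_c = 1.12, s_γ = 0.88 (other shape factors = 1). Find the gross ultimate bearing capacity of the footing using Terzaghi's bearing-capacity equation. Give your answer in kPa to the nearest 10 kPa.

q = γ·D_f = 16.6 × 2.5 = 41.5 kPa.
c·N_c·s_c = 5 × 16.9 × 1.12 = 94.64 kPa
q·N_q = 41.5 × 7.82 = 324.53 kPa
0.5·γ·B·N_γ·s_γ = 0.5 × 16.6 × 3.4 × 4.07 × 0.88 = 101.07 kPa
q_ult = 94.64 + 324.53 + 101.07 = 520.24 kPa.

q_ult ≈ 520 kPa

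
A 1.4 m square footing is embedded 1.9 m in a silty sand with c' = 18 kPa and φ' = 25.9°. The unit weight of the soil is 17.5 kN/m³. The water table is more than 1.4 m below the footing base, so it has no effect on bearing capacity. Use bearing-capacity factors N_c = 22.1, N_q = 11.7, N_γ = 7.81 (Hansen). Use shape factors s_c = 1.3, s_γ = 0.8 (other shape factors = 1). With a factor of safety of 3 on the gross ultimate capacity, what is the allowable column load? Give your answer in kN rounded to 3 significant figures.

Effective surcharge at the founding depth q = γ·D_f = 17.5 × 1.9 = 33.25 kPa.
q_ult = c·N_c·s_c + q·N_q + 0.5·γ·B·N_γ·s_γ
     = 18 × 22.1 × 1.3 + 33.25 × 11.7 + 0.5 × 17.5 × 1.4 × 7.81 × 0.8
     = 517.14 + 389.02 + 76.538 = 982.7 kPa.
Gross allowable pressure q_all = 982.7 / 3 = 327.57 kPa.
Footing area = 1.96 m², so allowable column load = 327.57 × 1.96 = 642.03 kN.

P_all ≈ 642 kN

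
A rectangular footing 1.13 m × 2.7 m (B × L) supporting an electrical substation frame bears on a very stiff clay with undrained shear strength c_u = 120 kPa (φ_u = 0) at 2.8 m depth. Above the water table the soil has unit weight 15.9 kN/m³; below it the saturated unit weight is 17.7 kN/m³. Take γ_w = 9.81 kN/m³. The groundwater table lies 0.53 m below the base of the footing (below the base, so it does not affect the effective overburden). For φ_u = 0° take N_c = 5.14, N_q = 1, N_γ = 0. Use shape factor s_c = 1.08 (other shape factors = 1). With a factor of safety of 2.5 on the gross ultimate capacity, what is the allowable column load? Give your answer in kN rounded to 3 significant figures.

P_all ≈ 867 kN

q = γ·D_f = 15.9 × 2.8 = 44.52 kPa.
c·N_c·s_c = 120 × 5.14 × 1.08 = 666.14 kPa
q·N_q = 44.52 × 1 = 44.52 kPa
q_ult = 666.14 + 44.52 = 710.66 kPa.
Gross allowable pressure q_all = 710.66 / 2.5 = 284.27 kPa.
Footing area = 3.051 m², so allowable column load = 284.27 × 3.051 = 867.29 kN.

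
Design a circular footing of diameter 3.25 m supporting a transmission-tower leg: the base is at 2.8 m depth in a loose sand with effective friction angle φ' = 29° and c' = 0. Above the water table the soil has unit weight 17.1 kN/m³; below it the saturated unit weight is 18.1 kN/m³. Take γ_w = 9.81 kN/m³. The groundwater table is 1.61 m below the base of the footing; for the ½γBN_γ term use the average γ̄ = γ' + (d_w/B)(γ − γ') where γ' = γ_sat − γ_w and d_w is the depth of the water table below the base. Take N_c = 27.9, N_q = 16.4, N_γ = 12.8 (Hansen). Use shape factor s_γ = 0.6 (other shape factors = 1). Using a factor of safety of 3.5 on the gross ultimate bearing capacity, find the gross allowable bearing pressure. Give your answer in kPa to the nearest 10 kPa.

q_all ≈ 270 kPa

Effective surcharge at the founding depth q = γ·D_f = 17.1 × 2.8 = 47.88 kPa.
With d_w = 1.61 m < B, γ̄ = 8.29 + (1.61/3.25) × (17.1 − 8.29) = 12.654 kN/m³.
q_ult = q·N_q + 0.5·γ·B·N_γ·s_γ
     = 47.88 × 16.4 + 0.5 × 12.654 × 3.25 × 12.8 × 0.6
     = 785.23 + 157.93 = 943.16 kPa.
q_all = 943.16 / 3.5 = 269.47 kPa.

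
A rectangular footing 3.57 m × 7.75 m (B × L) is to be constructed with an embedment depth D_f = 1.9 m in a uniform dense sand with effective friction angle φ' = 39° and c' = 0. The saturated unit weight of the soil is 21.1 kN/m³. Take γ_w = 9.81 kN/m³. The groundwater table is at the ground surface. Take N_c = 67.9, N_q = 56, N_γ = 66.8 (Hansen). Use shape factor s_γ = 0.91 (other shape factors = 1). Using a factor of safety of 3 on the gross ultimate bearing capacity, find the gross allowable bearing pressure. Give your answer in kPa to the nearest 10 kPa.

q_all ≈ 810 kPa

Water table at ground surface, so effective unit weight γ' = 21.1 − 9.81 = 11.29 kN/m³ is used throughout; overburden q = 11.29 × 1.9 = 21.451 kPa; the same γ' applies in the ½γBN_γ term.
Surcharge term q·N_q = 21.451 × 56 = 1201.3 kPa; self-weight term 0.5·γ·B·N_γ·s_γ = 0.5 × 11.29 × 3.57 × 66.8 × 0.91 = 1225 kPa.
q_ult = 1201.3 + 1225 = 2426.3 kPa.
q_all = 2426.3 / 3 = 808.77 kPa.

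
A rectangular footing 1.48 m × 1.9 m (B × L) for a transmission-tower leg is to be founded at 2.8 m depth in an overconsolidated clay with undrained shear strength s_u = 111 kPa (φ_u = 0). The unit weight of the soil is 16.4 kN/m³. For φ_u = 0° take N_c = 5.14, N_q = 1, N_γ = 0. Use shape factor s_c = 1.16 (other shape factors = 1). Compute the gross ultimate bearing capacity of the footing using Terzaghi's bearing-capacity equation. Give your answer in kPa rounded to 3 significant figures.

q = γ·D_f = 16.4 × 2.8 = 45.92 kPa.
c·N_c·s_c = 111 × 5.14 × 1.16 = 661.83 kPa
q·N_q = 45.92 × 1 = 45.92 kPa
q_ult = 661.83 + 45.92 = 707.75 kPa.

q_ult ≈ 708 kPa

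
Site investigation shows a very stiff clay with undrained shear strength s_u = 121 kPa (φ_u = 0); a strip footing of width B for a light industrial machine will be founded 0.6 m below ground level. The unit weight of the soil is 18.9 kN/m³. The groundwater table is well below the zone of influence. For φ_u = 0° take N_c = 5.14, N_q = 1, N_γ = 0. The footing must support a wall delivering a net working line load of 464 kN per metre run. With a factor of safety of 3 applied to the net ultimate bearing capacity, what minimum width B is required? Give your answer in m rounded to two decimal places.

Effective surcharge at the founding depth q = γ·D_f = 18.9 × 0.6 = 11.34 kPa.
q_ult = c·N_c + q·N_q
     = 121 × 5.14 + 11.34 × 1
     = 621.94 + 11.34 = 633.28 kPa.
For φ = 0 the ½γBN_γ term vanishes, so q_ult is independent of B. q_net = 633.28 − 11.34 = 621.94 kPa; q_all(net) = 621.94/3 = 207.31 kPa.
Required width B = w / q_all(net) = 464 / 207.31 = 2.238 m.

B = 2.24 m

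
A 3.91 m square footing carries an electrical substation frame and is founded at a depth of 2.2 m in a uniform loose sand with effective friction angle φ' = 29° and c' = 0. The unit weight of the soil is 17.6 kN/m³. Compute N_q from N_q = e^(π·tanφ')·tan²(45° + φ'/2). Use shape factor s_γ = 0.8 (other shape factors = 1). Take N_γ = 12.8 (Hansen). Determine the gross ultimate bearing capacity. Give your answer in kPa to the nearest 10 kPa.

tan29° = 0.5543, so N_q = e^(π×0.5543)·tan²(59.5°) = 5.705 × 2.882 = 16.44.
Overburden at base level: q = 17.6 × 2.2 = 38.72 kPa.
Surcharge term q·N_q = 38.72 × 16.443 = 636.68 kPa; self-weight term 0.5·γ·B·N_γ·s_γ = 0.5 × 17.6 × 3.91 × 12.8 × 0.8 = 352.34 kPa.
q_ult = 636.68 + 352.34 = 989.02 kPa.

q_ult ≈ 990 kPa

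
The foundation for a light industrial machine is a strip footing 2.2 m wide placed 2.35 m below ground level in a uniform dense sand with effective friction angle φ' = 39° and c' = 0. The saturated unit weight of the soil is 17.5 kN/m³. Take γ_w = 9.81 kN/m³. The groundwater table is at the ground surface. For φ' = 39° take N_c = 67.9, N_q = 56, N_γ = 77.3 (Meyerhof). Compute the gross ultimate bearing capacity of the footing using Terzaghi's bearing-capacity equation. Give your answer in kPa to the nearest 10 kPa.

With the water table at the surface the whole profile is submerged: γ' = 17.5 − 9.81 = 7.69 kN/m³, so q = γ'·D_f = 18.072 kPa; the same γ' applies in the ½γBN_γ term.
q_ult = q·N_q + 0.5·γ·B·N_γ
     = 18.072 × 56 + 0.5 × 7.69 × 2.2 × 77.3
     = 1012 + 653.88 = 1665.9 kPa.

q_ult ≈ 1670 kPa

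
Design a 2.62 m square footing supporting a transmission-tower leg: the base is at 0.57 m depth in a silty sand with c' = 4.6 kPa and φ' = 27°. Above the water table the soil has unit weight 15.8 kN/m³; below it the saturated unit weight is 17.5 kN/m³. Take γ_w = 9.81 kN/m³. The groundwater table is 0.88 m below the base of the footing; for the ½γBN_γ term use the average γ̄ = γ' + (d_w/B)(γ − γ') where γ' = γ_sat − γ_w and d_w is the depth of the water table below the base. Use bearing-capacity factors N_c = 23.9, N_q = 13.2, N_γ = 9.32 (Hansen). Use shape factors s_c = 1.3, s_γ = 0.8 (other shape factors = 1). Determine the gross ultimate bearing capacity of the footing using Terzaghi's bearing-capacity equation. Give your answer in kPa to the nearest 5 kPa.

q = γ·D_f = 15.8 × 0.57 = 9.006 kPa.
γ' = 7.69 kN/m³; averaging over the depth B below the base, γ̄ = γ' + (d_w/B)(γ − γ') = 10.414 kN/m³.
c·N_c·s_c = 4.6 × 23.9 × 1.3 = 142.92 kPa
q·N_q = 9.006 × 13.2 = 118.88 kPa
0.5·γ·B·N_γ·s_γ = 0.5 × 10.414 × 2.62 × 9.32 × 0.8 = 101.72 kPa
q_ult = 142.92 + 118.88 + 101.72 = 363.52 kPa.

q_ult ≈ 365 kPa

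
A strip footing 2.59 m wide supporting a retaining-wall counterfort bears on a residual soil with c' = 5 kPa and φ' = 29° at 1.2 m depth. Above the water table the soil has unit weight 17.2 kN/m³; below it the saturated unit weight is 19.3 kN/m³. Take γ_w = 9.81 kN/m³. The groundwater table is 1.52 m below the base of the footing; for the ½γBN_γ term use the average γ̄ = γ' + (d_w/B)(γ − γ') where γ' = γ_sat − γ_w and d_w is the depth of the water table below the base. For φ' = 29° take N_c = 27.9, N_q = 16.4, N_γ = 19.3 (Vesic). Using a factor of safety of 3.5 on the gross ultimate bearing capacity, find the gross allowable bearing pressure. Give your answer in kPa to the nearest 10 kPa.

q_all ≈ 240 kPa

Overburden at base level: q = 17.2 × 1.2 = 20.64 kPa.
The water table is 1.52 m below the base (< B = 2.59 m), so the ½γBN_γ term uses γ̄ = γ' + (d_w/B)(γ − γ') = 9.49 + (1.52/2.59)(17.2 − 9.49) = 14.015 kN/m³.
Cohesion term c·N_c = 5 × 27.9 = 139.5 kPa; surcharge term q·N_q = 20.64 × 16.4 = 338.5 kPa; self-weight term 0.5·γ·B·N_γ = 0.5 × 14.015 × 2.59 × 19.3 = 350.28 kPa.
q_ult = 139.5 + 338.5 + 350.28 = 828.27 kPa.
q_all = 828.27 / 3.5 = 236.65 kPa.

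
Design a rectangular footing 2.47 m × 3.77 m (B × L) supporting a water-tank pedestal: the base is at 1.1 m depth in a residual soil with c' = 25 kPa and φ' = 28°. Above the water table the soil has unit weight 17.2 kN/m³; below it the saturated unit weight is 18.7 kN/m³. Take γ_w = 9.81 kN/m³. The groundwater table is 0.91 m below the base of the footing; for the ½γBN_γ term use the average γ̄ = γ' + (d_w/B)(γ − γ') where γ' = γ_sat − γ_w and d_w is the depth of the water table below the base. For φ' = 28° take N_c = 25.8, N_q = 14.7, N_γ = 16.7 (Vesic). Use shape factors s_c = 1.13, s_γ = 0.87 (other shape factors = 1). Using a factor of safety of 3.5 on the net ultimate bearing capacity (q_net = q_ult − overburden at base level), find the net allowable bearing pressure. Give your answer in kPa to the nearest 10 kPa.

q_all(net) ≈ 340 kPa

Effective surcharge at the founding depth q = γ·D_f = 17.2 × 1.1 = 18.92 kPa.
With d_w = 0.91 m < B, γ̄ = 8.89 + (0.91/2.47) × (17.2 − 8.89) = 11.952 kN/m³.
q_ult = c·N_c·s_c + q·N_q + 0.5·γ·B·N_γ·s_γ
     = 25 × 25.8 × 1.13 + 18.92 × 14.7 + 0.5 × 11.952 × 2.47 × 16.7 × 0.87
     = 728.85 + 278.12 + 214.45 = 1221.4 kPa.
q_net = 1221.4 − 18.92 = 1202.5 kPa.
q_all(net) = 1202.5 / 3.5 = 343.57 kPa.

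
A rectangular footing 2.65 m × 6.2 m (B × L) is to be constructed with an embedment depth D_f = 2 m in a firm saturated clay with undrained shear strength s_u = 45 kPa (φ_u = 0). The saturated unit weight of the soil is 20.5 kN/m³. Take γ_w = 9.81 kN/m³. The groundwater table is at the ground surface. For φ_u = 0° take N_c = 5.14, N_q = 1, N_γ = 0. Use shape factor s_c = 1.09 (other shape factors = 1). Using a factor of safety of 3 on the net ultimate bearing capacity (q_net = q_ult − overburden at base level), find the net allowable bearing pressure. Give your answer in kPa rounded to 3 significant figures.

q_all(net) ≈ 84 kPa

With the water table at the surface the whole profile is submerged: γ' = 20.5 − 9.81 = 10.69 kN/m³, so q = γ'·D_f = 21.38 kPa.
q_ult = c·N_c·s_c + q·N_q
     = 45 × 5.14 × 1.09 + 21.38 × 1
     = 252.12 + 21.38 = 273.5 kPa.
q_net = 273.5 − 21.38 = 252.12 kPa.
q_all(net) = 252.12 / 3 = 84.039 kPa.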